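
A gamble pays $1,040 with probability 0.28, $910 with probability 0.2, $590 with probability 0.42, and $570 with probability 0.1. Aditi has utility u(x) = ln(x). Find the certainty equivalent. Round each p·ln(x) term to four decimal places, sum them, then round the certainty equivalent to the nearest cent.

$751.60

E[u] = 0.28·ln(1040) + 0.2·ln(910) + 0.42·ln(590) + 0.1·ln(570) = 1.9452 + 1.3627 + 2.6797 + 0.6346 = 6.6222
CE = e^6.6222 ≈ 751.60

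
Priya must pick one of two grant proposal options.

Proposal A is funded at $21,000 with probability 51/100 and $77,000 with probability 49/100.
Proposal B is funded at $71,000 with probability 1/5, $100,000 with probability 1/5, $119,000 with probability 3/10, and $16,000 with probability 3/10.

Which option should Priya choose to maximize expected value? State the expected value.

Proposal B ($74,700)

Proposal A = 51/100 × 21000 + 49/100 × 77000 = 10710 + 37730 = 48440
Proposal B = 1/5 × 71000 + 1/5 × 100000 + 3/10 × 119000 + 3/10 × 16000 = 14200 + 20000 + 35700 + 4800 = 74700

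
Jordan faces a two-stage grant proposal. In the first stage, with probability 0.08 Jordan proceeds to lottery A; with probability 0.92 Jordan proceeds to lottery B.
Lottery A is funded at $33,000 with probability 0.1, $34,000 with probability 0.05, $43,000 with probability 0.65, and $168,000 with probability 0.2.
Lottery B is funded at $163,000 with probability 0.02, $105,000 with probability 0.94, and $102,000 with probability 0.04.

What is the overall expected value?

EV(A) = 0.1 × 33000 + 0.05 × 34000 + 0.65 × 43000 + 0.2 × 168000 = 3300 + 1700 + 27950 + 33600 = 66550
EV(B) = 0.02 × 163000 + 0.94 × 105000 + 0.04 × 102000 = 3260 + 98700 + 4080 = 106040
Overall = 0.08 × 66550 + 0.92 × 106040 = 5324 + 97556.8 = 102880.8

$102,880.80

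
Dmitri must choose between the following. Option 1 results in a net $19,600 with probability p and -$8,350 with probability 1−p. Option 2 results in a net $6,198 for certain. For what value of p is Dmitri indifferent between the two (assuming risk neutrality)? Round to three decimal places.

p = 0.521

p·19600 + (1−p)·(-8350) = 6198
27950p − 8350 = 6198
p = (6198 + 8350) / 27950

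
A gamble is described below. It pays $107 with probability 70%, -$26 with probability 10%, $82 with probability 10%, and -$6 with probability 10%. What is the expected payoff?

$79.90

EV = 0.7 × 107 + 0.1 × (-26) + 0.1 × 82 + 0.1 × (-6) = 74.9 − 2.6 + 8.2 − 0.6 = 79.9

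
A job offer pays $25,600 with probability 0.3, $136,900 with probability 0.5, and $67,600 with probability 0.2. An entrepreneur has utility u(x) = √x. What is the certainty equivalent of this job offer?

$81,225

E[u] = 0.3·√25600 + 0.5·√136900 + 0.2·√67600 = 0.3·160 + 0.5·370 + 0.2·260 = 285
CE = (285)² = 81225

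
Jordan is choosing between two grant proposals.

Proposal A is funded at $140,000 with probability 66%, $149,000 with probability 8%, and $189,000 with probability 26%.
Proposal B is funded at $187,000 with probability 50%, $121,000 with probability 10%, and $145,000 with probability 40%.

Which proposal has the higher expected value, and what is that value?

Proposal A = 0.66 × 140000 + 0.08 × 149000 + 0.26 × 189000 = 92400 + 11920 + 49140 = 153460
Proposal B = 0.5 × 187000 + 0.1 × 121000 + 0.4 × 145000 = 93500 + 12100 + 58000 = 163600

Proposal B ($163,600)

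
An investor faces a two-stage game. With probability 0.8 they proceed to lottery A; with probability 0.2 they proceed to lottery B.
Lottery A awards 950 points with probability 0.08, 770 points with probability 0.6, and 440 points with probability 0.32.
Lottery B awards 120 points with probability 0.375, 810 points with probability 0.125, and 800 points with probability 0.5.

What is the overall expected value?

652.29 points

EV(A) = 0.08 × 950 + 0.6 × 770 + 0.32 × 440 = 76 + 462 + 140.8 = 678.8
EV(B) = 0.375 × 120 + 0.125 × 810 + 0.5 × 800 = 45 + 101.25 + 400 = 546.25
Overall = 0.8 × 678.8 + 0.2 × 546.25 = 543.04 + 109.25 = 652.29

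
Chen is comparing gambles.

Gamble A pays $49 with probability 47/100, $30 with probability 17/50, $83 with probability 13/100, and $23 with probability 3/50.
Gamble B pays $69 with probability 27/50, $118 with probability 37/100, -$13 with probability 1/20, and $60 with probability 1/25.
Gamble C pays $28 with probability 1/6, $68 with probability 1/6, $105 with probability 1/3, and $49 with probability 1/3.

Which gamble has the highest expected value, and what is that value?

Gamble B ($82.67)

Gamble A = 47/100 × 49 + 17/50 × 30 + 13/100 × 83 + 3/50 × 23 = 23.03 + 10.2 + 10.79 + 1.38 = 45.4
Gamble B = 27/50 × 69 + 37/100 × 118 + 1/20 × (-13) + 1/25 × 60 = 37.26 + 43.66 − 0.65 + 2.4 = 82.67
Gamble C = 1/6 × 28 + 1/6 × 68 + 1/3 × 105 + 1/3 × 49 = 4.6667 + 11.3333 + 35 + 16.3333 = 67.3333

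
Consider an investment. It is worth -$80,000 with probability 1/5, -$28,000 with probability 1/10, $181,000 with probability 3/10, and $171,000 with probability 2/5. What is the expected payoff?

$103,900

EV = 1/5 × (-80000) + 1/10 × (-28000) + 3/10 × 181000 + 2/5 × 171000 = -16000 − 2800 + 54300 + 68400 = 103900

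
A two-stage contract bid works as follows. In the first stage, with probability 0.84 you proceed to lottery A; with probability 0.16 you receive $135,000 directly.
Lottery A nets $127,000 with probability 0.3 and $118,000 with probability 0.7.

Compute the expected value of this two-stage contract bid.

EV(A) = 0.3 × 127000 + 0.7 × 118000 = 38100 + 82600 = 120700
Branch B: 135000 (certain)
Overall = 0.84 × 120700 + 0.16 × 135000 = 101388 + 21600 = 122988

$122,988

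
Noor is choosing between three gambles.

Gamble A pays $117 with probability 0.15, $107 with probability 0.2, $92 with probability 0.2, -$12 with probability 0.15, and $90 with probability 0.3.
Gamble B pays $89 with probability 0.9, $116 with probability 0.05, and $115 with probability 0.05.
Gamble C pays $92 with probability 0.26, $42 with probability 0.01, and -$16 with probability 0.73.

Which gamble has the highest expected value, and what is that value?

Gamble A = 0.15 × 117 + 0.2 × 107 + 0.2 × 92 + 0.15 × (-12) + 0.3 × 90 = 17.55 + 21.4 + 18.4 − 1.8 + 27 = 82.55
Gamble B = 0.9 × 89 + 0.05 × 116 + 0.05 × 115 = 80.1 + 5.8 + 5.75 = 91.65
Gamble C = 0.26 × 92 + 0.01 × 42 + 0.73 × (-16) = 23.92 + 0.42 − 11.68 = 12.66

Gamble B ($91.65)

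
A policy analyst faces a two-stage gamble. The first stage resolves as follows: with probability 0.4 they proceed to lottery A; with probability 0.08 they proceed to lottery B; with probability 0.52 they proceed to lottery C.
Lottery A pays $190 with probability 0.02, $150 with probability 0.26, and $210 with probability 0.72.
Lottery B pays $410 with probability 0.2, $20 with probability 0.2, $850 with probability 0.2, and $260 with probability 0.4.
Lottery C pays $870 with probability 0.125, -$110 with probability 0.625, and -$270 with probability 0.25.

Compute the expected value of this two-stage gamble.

$92.10

EV(A) = 0.02 × 190 + 0.26 × 150 + 0.72 × 210 = 3.8 + 39 + 151.2 = 194
EV(B) = 0.2 × 410 + 0.2 × 20 + 0.2 × 850 + 0.4 × 260 = 82 + 4 + 170 + 104 = 360
EV(C) = 0.125 × 870 + 0.625 × (-110) + 0.25 × (-270) = 108.75 − 68.75 − 67.5 = -27.5
Overall = 0.4 × 194 + 0.08 × 360 + 0.52 × (-27.5) = 77.6 + 28.8 − 14.3 = 92.1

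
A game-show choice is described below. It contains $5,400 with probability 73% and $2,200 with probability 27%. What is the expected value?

EV = 0.73 × 5400 + 0.27 × 2200 = 3942 + 594 = 4536

$4,536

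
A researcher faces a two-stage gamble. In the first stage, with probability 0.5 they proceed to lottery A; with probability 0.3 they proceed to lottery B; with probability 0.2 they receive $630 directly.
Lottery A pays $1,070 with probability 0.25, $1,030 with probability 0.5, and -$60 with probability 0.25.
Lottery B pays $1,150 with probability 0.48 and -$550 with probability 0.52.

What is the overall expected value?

EV(A) = 0.25 × 1070 + 0.5 × 1030 + 0.25 × (-60) = 267.5 + 515 − 15 = 767.5
EV(B) = 0.48 × 1150 + 0.52 × (-550) = 552 − 286 = 266
Branch C: 630 (certain)
Overall = 0.5 × 767.5 + 0.3 × 266 + 0.2 × 630 = 383.75 + 79.8 + 126 = 589.55

$589.55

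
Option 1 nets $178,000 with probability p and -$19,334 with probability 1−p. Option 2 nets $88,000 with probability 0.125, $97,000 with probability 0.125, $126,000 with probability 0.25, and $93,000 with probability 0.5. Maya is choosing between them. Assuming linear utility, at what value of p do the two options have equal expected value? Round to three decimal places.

p = 0.610

EV(Option 2) = 0.125 × 88000 + 0.125 × 97000 + 0.25 × 126000 + 0.5 × 93000 = 11000 + 12125 + 31500 + 46500 = 101125
p·178000 + (1−p)·(-19334) = 101125
197334p − 19334 = 101125
p = (101125 + 19334) / 197334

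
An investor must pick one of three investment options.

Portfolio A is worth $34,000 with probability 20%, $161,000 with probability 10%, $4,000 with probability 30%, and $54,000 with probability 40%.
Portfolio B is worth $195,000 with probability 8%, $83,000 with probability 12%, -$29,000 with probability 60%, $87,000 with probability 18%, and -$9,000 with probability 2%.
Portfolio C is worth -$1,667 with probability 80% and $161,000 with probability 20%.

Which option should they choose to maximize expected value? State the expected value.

Portfolio A ($45,700)

Portfolio A = 0.2 × 34000 + 0.1 × 161000 + 0.3 × 4000 + 0.4 × 54000 = 6800 + 16100 + 1200 + 21600 = 45700
Portfolio B = 0.08 × 195000 + 0.12 × 83000 + 0.6 × (-29000) + 0.18 × 87000 + 0.02 × (-9000) = 15600 + 9960 − 17400 + 15660 − 180 = 23640
Portfolio C = 0.8 × (-1667) + 0.2 × 161000 = -1333.6 + 32200 = 30866.4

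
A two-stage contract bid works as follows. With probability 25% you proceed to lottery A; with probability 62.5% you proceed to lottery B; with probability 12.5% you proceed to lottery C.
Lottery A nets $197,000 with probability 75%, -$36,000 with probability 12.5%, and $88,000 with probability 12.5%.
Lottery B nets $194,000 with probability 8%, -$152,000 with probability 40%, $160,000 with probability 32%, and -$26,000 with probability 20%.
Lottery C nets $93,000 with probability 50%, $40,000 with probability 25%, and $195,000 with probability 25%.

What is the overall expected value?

EV(A) = 0.75 × 197000 + 0.125 × (-36000) + 0.125 × 88000 = 147750 − 4500 + 11000 = 154250
EV(B) = 0.08 × 194000 + 0.4 × (-152000) + 0.32 × 160000 + 0.2 × (-26000) = 15520 − 60800 + 51200 − 5200 = 720
EV(C) = 0.5 × 93000 + 0.25 × 40000 + 0.25 × 195000 = 46500 + 10000 + 48750 = 105250
Overall = 0.25 × 154250 + 0.625 × 720 + 0.125 × 105250 = 38562.5 + 450 + 13156.25 = 52168.75

$52,168.75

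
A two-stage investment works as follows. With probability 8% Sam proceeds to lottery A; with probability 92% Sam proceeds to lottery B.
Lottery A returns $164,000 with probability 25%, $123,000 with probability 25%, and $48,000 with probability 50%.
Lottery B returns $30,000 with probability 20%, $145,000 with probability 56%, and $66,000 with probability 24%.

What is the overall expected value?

EV(A) = 0.25 × 164000 + 0.25 × 123000 + 0.5 × 48000 = 41000 + 30750 + 24000 = 95750
EV(B) = 0.2 × 30000 + 0.56 × 145000 + 0.24 × 66000 = 6000 + 81200 + 15840 = 103040
Overall = 0.08 × 95750 + 0.92 × 103040 = 7660 + 94796.8 = 102456.8

$102,456.80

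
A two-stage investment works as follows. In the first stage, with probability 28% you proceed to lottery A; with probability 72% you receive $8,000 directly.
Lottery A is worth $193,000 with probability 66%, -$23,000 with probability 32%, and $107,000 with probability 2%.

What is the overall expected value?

$39,964.80

EV(A) = 0.66 × 193000 + 0.32 × (-23000) + 0.02 × 107000 = 127380 − 7360 + 2140 = 122160
Branch B: 8000 (certain)
Overall = 0.28 × 122160 + 0.72 × 8000 = 34204.8 + 5760 = 39964.8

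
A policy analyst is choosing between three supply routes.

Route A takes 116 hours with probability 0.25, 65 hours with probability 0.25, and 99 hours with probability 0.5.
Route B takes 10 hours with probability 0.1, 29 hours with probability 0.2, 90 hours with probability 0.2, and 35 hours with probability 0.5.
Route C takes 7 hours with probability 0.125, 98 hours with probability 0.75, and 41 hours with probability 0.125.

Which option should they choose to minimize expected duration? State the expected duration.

Route B (42.3 hours)

Route A = 0.25 × 116 + 0.25 × 65 + 0.5 × 99 = 29 + 16.25 + 49.5 = 94.75
Route B = 0.1 × 10 + 0.2 × 29 + 0.2 × 90 + 0.5 × 35 = 1 + 5.8 + 18 + 17.5 = 42.3
Route C = 0.125 × 7 + 0.75 × 98 + 0.125 × 41 = 0.875 + 73.5 + 5.125 = 79.5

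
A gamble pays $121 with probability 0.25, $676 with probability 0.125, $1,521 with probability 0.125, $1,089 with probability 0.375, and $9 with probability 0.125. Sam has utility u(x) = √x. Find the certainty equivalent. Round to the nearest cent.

E[u] = 0.25·√121 + 0.125·√676 + 0.125·√1521 + 0.375·√1089 + 0.125·√9 = 0.25·11 + 0.125·26 + 0.125·39 + 0.375·33 + 0.125·3 = 23.625
CE = (23.625)² = 558.140625

$558.14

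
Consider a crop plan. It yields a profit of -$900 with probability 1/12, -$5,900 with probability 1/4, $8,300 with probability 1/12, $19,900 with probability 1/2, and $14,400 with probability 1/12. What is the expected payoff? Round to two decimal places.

EV = 1/12 × (-900) + 1/4 × (-5900) + 1/12 × 8300 + 1/2 × 19900 + 1/12 × 14400 = -75 − 1475 + 691.6667 + 9950 + 1200 = 10291.6667

$10,291.67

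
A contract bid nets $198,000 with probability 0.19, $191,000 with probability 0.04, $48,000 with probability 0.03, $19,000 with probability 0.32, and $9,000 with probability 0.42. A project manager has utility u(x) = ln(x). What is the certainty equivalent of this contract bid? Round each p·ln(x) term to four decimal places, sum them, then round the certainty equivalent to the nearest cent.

E[u] = 0.19·ln(198000) + 0.04·ln(191000) + 0.03·ln(48000) + 0.32·ln(19000) + 0.42·ln(9000) = 2.3172 + 0.4864 + 0.3234 + 3.1527 + 3.8241 = 10.1038
CE = e^10.1038 ≈ 24435.69

$24,435.69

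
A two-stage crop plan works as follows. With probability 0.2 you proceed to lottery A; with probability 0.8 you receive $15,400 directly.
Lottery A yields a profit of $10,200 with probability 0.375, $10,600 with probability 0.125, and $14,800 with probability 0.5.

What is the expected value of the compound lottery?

EV(A) = 0.375 × 10200 + 0.125 × 10600 + 0.5 × 14800 = 3825 + 1325 + 7400 = 12550
Branch B: 15400 (certain)
Overall = 0.2 × 12550 + 0.8 × 15400 = 2510 + 12320 = 14830

$14,830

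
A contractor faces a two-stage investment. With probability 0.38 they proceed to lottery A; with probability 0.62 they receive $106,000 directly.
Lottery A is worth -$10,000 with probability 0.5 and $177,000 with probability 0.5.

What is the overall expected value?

$97,450

EV(A) = 0.5 × (-10000) + 0.5 × 177000 = -5000 + 88500 = 83500
Branch B: 106000 (certain)
Overall = 0.38 × 83500 + 0.62 × 106000 = 31730 + 65720 = 97450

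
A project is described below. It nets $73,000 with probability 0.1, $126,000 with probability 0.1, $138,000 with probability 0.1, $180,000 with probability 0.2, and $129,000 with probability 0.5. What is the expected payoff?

EV = 0.1 × 73000 + 0.1 × 126000 + 0.1 × 138000 + 0.2 × 180000 + 0.5 × 129000 = 7300 + 12600 + 13800 + 36000 + 64500 = 134200

$134,200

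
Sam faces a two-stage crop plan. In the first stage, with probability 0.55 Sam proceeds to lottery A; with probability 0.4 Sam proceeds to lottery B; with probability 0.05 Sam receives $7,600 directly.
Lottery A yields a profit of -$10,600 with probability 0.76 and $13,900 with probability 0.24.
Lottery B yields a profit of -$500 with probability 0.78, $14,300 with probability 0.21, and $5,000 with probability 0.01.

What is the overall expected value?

EV(A) = 0.76 × (-10600) + 0.24 × 13900 = -8056 + 3336 = -4720
EV(B) = 0.78 × (-500) + 0.21 × 14300 + 0.01 × 5000 = -390 + 3003 + 50 = 2663
Branch C: 7600 (certain)
Overall = 0.55 × (-4720) + 0.4 × 2663 + 0.05 × 7600 = -2596 + 1065.2 + 380 = -1150.8

-$1,150.80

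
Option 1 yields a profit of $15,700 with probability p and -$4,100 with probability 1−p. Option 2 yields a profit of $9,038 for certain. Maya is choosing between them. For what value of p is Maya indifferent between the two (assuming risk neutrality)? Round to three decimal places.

p = 0.664

p·15700 + (1−p)·(-4100) = 9038
19800p − 4100 = 9038
p = (9038 + 4100) / 19800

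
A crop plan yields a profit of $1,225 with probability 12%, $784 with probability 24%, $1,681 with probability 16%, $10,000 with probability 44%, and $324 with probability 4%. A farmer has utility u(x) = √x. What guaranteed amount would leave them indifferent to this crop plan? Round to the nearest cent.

$3,868.84

E[u] = 0.12·√1225 + 0.24·√784 + 0.16·√1681 + 0.44·√10000 + 0.04·√324 = 0.12·35 + 0.24·28 + 0.16·41 + 0.44·100 + 0.04·18 = 62.2
CE = (62.2)² = 3868.84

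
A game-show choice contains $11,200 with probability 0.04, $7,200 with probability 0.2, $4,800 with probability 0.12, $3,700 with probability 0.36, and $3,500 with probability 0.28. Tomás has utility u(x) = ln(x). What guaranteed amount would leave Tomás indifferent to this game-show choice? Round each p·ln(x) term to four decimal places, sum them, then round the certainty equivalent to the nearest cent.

$4,488.17

E[u] = 0.04·ln(11200) + 0.2·ln(7200) + 0.12·ln(4800) + 0.36·ln(3700) + 0.28·ln(3500) = 0.3729 + 1.7764 + 1.0172 + 2.9578 + 2.2849 = 8.4092
CE = e^8.4092 ≈ 4488.17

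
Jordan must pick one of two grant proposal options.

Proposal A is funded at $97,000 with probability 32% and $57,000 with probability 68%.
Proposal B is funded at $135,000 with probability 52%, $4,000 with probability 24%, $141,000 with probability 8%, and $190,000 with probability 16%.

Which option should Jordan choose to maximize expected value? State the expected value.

Proposal A = 0.32 × 97000 + 0.68 × 57000 = 31040 + 38760 = 69800
Proposal B = 0.52 × 135000 + 0.24 × 4000 + 0.08 × 141000 + 0.16 × 190000 = 70200 + 960 + 11280 + 30400 = 112840

Proposal B ($112,840)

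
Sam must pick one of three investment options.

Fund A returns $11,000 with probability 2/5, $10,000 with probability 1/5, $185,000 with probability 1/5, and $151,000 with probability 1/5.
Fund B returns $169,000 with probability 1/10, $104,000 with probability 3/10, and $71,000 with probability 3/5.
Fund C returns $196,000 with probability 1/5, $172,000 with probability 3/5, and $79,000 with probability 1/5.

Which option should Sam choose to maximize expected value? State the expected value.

Fund C ($158,200)

Fund A = 2/5 × 11000 + 1/5 × 10000 + 1/5 × 185000 + 1/5 × 151000 = 4400 + 2000 + 37000 + 30200 = 73600
Fund B = 1/10 × 169000 + 3/10 × 104000 + 3/5 × 71000 = 16900 + 31200 + 42600 = 90700
Fund C = 1/5 × 196000 + 3/5 × 172000 + 1/5 × 79000 = 39200 + 103200 + 15800 = 158200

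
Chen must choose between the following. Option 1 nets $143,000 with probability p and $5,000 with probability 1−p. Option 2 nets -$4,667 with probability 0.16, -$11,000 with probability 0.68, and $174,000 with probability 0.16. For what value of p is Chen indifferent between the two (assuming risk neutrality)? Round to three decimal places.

EV(Option 2) = 0.16 × (-4667) + 0.68 × (-11000) + 0.16 × 174000 = -746.72 − 7480 + 27840 = 19613.28
p·143000 + (1−p)·5000 = 19613.28
138000p + 5000 = 19613.28
p = (19613.28 − 5000) / 138000

p = 0.106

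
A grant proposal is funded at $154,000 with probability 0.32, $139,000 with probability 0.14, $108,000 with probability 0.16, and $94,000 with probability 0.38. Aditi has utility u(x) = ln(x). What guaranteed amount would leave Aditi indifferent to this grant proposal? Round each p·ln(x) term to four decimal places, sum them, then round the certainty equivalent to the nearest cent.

$118,895.47

E[u] = 0.32·ln(154000) + 0.14·ln(139000) + 0.16·ln(108000) + 0.38·ln(94000) = 3.8223 + 1.6579 + 1.8544 + 4.3514 = 11.6860
CE = e^11.6860 ≈ 118895.47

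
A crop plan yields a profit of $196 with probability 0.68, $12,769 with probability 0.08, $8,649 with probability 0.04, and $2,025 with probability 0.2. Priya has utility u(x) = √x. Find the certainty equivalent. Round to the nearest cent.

$978.44

E[u] = 0.68·√196 + 0.08·√12769 + 0.04·√8649 + 0.2·√2025 = 0.68·14 + 0.08·113 + 0.04·93 + 0.2·45 = 31.28
CE = (31.28)² = 978.4384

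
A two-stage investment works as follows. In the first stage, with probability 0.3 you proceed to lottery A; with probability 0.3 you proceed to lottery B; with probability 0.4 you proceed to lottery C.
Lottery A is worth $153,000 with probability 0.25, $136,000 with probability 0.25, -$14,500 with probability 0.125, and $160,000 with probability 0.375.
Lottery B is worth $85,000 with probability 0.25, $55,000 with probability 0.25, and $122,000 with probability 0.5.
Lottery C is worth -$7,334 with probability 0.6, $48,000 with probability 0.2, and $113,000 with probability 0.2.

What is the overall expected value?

$79,051.09

EV(A) = 0.25 × 153000 + 0.25 × 136000 + 0.125 × (-14500) + 0.375 × 160000 = 38250 + 34000 − 1812.5 + 60000 = 130437.5
EV(B) = 0.25 × 85000 + 0.25 × 55000 + 0.5 × 122000 = 21250 + 13750 + 61000 = 96000
EV(C) = 0.6 × (-7334) + 0.2 × 48000 + 0.2 × 113000 = -4400.4 + 9600 + 22600 = 27799.6
Overall = 0.3 × 130437.5 + 0.3 × 96000 + 0.4 × 27799.6 = 39131.25 + 28800 + 11119.84 = 79051.09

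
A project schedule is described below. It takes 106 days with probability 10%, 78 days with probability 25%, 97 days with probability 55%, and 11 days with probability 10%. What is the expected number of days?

EV = 0.1 × 106 + 0.25 × 78 + 0.55 × 97 + 0.1 × 11 = 10.6 + 19.5 + 53.35 + 1.1 = 84.55

84.55 days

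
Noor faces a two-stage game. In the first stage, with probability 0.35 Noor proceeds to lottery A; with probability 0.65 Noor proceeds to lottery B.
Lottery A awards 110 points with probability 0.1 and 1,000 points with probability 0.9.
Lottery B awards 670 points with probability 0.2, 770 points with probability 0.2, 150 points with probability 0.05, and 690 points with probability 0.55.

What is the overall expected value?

EV(A) = 0.1 × 110 + 0.9 × 1000 = 11 + 900 = 911
EV(B) = 0.2 × 670 + 0.2 × 770 + 0.05 × 150 + 0.55 × 690 = 134 + 154 + 7.5 + 379.5 = 675
Overall = 0.35 × 911 + 0.65 × 675 = 318.85 + 438.75 = 757.6

757.6 points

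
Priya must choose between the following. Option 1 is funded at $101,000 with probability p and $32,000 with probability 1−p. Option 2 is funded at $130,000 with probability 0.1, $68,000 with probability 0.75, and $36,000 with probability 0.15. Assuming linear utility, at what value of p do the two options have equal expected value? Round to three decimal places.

EV(Option 2) = 0.1 × 130000 + 0.75 × 68000 + 0.15 × 36000 = 13000 + 51000 + 5400 = 69400
p·101000 + (1−p)·32000 = 69400
69000p + 32000 = 69400
p = (69400 − 32000) / 69000

p = 0.542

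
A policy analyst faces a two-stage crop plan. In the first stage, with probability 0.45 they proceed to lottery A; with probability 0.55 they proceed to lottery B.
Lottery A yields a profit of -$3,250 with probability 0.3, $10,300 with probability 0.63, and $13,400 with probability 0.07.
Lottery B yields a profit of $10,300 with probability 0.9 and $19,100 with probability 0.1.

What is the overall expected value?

EV(A) = 0.3 × (-3250) + 0.63 × 10300 + 0.07 × 13400 = -975 + 6489 + 938 = 6452
EV(B) = 0.9 × 10300 + 0.1 × 19100 = 9270 + 1910 = 11180
Overall = 0.45 × 6452 + 0.55 × 11180 = 2903.4 + 6149 = 9052.4

$9,052.40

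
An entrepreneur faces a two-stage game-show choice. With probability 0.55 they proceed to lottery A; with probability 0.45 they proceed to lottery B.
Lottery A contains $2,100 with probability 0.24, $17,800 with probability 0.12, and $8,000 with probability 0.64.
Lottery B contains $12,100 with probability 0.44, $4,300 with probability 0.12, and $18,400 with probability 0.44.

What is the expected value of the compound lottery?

EV(A) = 0.24 × 2100 + 0.12 × 17800 + 0.64 × 8000 = 504 + 2136 + 5120 = 7760
EV(B) = 0.44 × 12100 + 0.12 × 4300 + 0.44 × 18400 = 5324 + 516 + 8096 = 13936
Overall = 0.55 × 7760 + 0.45 × 13936 = 4268 + 6271.2 = 10539.2

$10,539.20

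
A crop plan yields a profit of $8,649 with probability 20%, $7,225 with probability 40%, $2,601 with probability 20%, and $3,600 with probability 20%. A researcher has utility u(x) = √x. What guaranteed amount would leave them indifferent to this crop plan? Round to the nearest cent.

$5,595.04

E[u] = 0.2·√8649 + 0.4·√7225 + 0.2·√2601 + 0.2·√3600 = 0.2·93 + 0.4·85 + 0.2·51 + 0.2·60 = 74.8
CE = (74.8)² = 5595.04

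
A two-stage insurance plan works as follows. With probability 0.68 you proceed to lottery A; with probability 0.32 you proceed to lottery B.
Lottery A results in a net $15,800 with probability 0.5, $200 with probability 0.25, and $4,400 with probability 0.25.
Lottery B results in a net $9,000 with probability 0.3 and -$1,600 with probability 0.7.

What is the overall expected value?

EV(A) = 0.5 × 15800 + 0.25 × 200 + 0.25 × 4400 = 7900 + 50 + 1100 = 9050
EV(B) = 0.3 × 9000 + 0.7 × (-1600) = 2700 − 1120 = 1580
Overall = 0.68 × 9050 + 0.32 × 1580 = 6154 + 505.6 = 6659.6

$6,659.60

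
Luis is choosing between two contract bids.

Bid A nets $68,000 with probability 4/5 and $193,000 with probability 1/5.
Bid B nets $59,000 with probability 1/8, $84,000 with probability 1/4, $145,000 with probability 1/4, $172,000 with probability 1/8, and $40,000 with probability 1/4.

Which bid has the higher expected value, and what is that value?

Bid B ($96,125)

Bid A = 4/5 × 68000 + 1/5 × 193000 = 54400 + 38600 = 93000
Bid B = 1/8 × 59000 + 1/4 × 84000 + 1/4 × 145000 + 1/8 × 172000 + 1/4 × 40000 = 7375 + 21000 + 36250 + 21500 + 10000 = 96125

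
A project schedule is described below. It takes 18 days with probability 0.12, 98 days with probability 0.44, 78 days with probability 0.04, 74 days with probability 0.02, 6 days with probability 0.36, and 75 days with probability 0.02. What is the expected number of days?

EV = 0.12 × 18 + 0.44 × 98 + 0.04 × 78 + 0.02 × 74 + 0.36 × 6 + 0.02 × 75 = 2.16 + 43.12 + 3.12 + 1.48 + 2.16 + 1.5 = 53.54

53.54 days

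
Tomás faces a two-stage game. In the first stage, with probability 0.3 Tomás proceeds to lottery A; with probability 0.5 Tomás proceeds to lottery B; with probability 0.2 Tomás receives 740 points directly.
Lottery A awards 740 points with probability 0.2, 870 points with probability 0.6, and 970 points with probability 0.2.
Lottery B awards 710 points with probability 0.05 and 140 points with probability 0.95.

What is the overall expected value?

EV(A) = 0.2 × 740 + 0.6 × 870 + 0.2 × 970 = 148 + 522 + 194 = 864
EV(B) = 0.05 × 710 + 0.95 × 140 = 35.5 + 133 = 168.5
Branch C: 740 (certain)
Overall = 0.3 × 864 + 0.5 × 168.5 + 0.2 × 740 = 259.2 + 84.25 + 148 = 491.45

491.45 points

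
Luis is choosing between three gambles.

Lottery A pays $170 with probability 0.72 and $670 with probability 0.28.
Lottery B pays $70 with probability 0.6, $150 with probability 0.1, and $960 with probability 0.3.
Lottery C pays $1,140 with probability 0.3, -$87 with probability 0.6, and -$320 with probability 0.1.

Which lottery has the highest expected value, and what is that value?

Lottery B ($345)

Lottery A = 0.72 × 170 + 0.28 × 670 = 122.4 + 187.6 = 310
Lottery B = 0.6 × 70 + 0.1 × 150 + 0.3 × 960 = 42 + 15 + 288 = 345
Lottery C = 0.3 × 1140 + 0.6 × (-87) + 0.1 × (-320) = 342 − 52.2 − 32 = 257.8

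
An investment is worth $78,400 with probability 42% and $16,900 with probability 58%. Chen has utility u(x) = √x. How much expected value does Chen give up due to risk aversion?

$5,481

E[u] = 0.42·√78400 + 0.58·√16900 = 0.42·280 + 0.58·130 = 193
CE = (193)² = 37249
Risk premium = EV − CE = 42730 − 37249 = 5481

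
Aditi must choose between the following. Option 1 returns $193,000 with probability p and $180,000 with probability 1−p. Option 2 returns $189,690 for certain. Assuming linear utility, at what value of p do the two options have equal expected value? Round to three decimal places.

p = 0.745

p·193000 + (1−p)·180000 = 189690
13000p + 180000 = 189690
p = (189690 − 180000) / 13000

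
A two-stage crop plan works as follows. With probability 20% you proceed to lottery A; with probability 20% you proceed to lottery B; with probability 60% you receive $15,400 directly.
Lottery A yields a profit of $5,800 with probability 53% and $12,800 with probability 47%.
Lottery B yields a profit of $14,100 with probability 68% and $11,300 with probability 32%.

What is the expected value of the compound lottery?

$13,698.80

EV(A) = 0.53 × 5800 + 0.47 × 12800 = 3074 + 6016 = 9090
EV(B) = 0.68 × 14100 + 0.32 × 11300 = 9588 + 3616 = 13204
Branch C: 15400 (certain)
Overall = 0.2 × 9090 + 0.2 × 13204 + 0.6 × 15400 = 1818 + 2640.8 + 9240 = 13698.8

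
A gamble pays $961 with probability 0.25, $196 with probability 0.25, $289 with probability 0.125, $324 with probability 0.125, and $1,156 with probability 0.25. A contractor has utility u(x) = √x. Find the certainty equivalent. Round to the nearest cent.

E[u] = 0.25·√961 + 0.25·√196 + 0.125·√289 + 0.125·√324 + 0.25·√1156 = 0.25·31 + 0.25·14 + 0.125·17 + 0.125·18 + 0.25·34 = 24.125
CE = (24.125)² = 582.015625

$582.02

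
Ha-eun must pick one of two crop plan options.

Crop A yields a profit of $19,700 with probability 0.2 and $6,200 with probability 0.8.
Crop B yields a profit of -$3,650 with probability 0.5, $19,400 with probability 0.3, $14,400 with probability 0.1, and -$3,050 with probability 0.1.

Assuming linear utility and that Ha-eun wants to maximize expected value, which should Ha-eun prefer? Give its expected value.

Crop A = 0.2 × 19700 + 0.8 × 6200 = 3940 + 4960 = 8900
Crop B = 0.5 × (-3650) + 0.3 × 19400 + 0.1 × 14400 + 0.1 × (-3050) = -1825 + 5820 + 1440 − 305 = 5130

Crop A ($8,900)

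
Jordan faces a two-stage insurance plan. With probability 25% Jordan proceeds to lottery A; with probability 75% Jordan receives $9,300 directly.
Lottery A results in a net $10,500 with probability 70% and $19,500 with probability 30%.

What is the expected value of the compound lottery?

EV(A) = 0.7 × 10500 + 0.3 × 19500 = 7350 + 5850 = 13200
Branch B: 9300 (certain)
Overall = 0.25 × 13200 + 0.75 × 9300 = 3300 + 6975 = 10275

$10,275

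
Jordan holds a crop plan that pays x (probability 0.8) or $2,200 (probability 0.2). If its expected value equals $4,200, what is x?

0.8·x + 0.2·2200 = 4200
0.8·x = 4200 − 440 = 3760
x = 3760 / 0.8 = 4700

x = $4,700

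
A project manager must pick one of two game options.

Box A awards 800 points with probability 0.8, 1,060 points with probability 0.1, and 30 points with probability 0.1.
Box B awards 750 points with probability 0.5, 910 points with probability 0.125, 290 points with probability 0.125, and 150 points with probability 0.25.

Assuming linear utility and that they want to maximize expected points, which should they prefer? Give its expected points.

Box A (749 points)

Box A = 0.8 × 800 + 0.1 × 1060 + 0.1 × 30 = 640 + 106 + 3 = 749
Box B = 0.5 × 750 + 0.125 × 910 + 0.125 × 290 + 0.25 × 150 = 375 + 113.75 + 36.25 + 37.5 = 562.5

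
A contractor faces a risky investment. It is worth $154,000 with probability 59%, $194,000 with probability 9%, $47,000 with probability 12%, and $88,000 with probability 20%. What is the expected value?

$131,560

EV = 0.59 × 154000 + 0.09 × 194000 + 0.12 × 47000 + 0.2 × 88000 = 90860 + 17460 + 5640 + 17600 = 131560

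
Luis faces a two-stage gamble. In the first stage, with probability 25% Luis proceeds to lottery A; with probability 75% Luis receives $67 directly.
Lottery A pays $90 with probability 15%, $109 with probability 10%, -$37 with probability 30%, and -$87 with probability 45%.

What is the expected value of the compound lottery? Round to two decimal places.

$43.79

EV(A) = 0.15 × 90 + 0.1 × 109 + 0.3 × (-37) + 0.45 × (-87) = 13.5 + 10.9 − 11.1 − 39.15 = -25.85
Branch B: 67 (certain)
Overall = 0.25 × (-25.85) + 0.75 × 67 = -6.4625 + 50.25 = 43.7875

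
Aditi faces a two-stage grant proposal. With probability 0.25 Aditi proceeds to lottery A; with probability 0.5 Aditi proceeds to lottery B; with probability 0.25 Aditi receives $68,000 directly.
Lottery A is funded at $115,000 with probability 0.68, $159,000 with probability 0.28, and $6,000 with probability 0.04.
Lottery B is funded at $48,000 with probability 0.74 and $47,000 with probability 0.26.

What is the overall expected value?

$71,610

EV(A) = 0.68 × 115000 + 0.28 × 159000 + 0.04 × 6000 = 78200 + 44520 + 240 = 122960
EV(B) = 0.74 × 48000 + 0.26 × 47000 = 35520 + 12220 = 47740
Branch C: 68000 (certain)
Overall = 0.25 × 122960 + 0.5 × 47740 + 0.25 × 68000 = 30740 + 23870 + 17000 = 71610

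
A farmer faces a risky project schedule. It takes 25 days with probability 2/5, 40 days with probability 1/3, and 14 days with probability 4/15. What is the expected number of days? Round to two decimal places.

EV = 2/5 × 25 + 1/3 × 40 + 4/15 × 14 = 10 + 13.3333 + 3.7333 = 27.0667

27.07 days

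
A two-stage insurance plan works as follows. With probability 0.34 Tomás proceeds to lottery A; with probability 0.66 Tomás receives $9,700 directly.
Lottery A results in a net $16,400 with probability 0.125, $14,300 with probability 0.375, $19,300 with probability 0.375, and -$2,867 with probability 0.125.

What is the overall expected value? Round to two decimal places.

$11,261.15

EV(A) = 0.125 × 16400 + 0.375 × 14300 + 0.375 × 19300 + 0.125 × (-2867) = 2050 + 5362.5 + 7237.5 − 358.375 = 14291.625
Branch B: 9700 (certain)
Overall = 0.34 × 14291.625 + 0.66 × 9700 = 4859.1525 + 6402 = 11261.1525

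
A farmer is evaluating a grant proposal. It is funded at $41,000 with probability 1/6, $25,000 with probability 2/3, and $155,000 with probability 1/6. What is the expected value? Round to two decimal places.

EV = 1/6 × 41000 + 2/3 × 25000 + 1/6 × 155000 = 6833.3333 + 16666.6667 + 25833.3333 = 49333.3333

$49,333.33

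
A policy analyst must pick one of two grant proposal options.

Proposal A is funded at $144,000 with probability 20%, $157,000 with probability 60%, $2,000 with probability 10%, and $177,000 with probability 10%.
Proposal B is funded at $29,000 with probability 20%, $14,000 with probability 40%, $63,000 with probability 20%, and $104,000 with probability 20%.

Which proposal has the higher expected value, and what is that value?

Proposal A ($140,900)

Proposal A = 0.2 × 144000 + 0.6 × 157000 + 0.1 × 2000 + 0.1 × 177000 = 28800 + 94200 + 200 + 17700 = 140900
Proposal B = 0.2 × 29000 + 0.4 × 14000 + 0.2 × 63000 + 0.2 × 104000 = 5800 + 5600 + 12600 + 20800 = 44800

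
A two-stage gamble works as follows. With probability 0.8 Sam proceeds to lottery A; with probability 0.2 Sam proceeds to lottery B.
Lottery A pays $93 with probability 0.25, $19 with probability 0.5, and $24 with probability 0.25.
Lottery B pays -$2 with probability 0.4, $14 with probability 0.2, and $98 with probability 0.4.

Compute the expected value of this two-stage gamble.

EV(A) = 0.25 × 93 + 0.5 × 19 + 0.25 × 24 = 23.25 + 9.5 + 6 = 38.75
EV(B) = 0.4 × (-2) + 0.2 × 14 + 0.4 × 98 = -0.8 + 2.8 + 39.2 = 41.2
Overall = 0.8 × 38.75 + 0.2 × 41.2 = 31 + 8.24 = 39.24

$39.24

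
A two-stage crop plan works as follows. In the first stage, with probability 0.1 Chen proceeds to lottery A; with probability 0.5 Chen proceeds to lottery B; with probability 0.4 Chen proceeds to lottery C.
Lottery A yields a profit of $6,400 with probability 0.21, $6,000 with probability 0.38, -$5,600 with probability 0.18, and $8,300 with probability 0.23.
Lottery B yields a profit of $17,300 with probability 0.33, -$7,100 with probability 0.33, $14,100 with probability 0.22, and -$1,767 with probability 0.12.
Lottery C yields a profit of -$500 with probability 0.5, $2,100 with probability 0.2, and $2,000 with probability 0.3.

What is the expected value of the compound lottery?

EV(A) = 0.21 × 6400 + 0.38 × 6000 + 0.18 × (-5600) + 0.23 × 8300 = 1344 + 2280 − 1008 + 1909 = 4525
EV(B) = 0.33 × 17300 + 0.33 × (-7100) + 0.22 × 14100 + 0.12 × (-1767) = 5709 − 2343 + 3102 − 212.04 = 6255.96
EV(C) = 0.5 × (-500) + 0.2 × 2100 + 0.3 × 2000 = -250 + 420 + 600 = 770
Overall = 0.1 × 4525 + 0.5 × 6255.96 + 0.4 × 770 = 452.5 + 3127.98 + 308 = 3888.48

$3,888.48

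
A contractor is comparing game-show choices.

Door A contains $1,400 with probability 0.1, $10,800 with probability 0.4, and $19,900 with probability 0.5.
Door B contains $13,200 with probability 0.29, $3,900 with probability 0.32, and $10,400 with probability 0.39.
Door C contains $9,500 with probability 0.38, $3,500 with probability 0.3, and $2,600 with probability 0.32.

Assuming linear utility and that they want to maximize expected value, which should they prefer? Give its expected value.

Door A = 0.1 × 1400 + 0.4 × 10800 + 0.5 × 19900 = 140 + 4320 + 9950 = 14410
Door B = 0.29 × 13200 + 0.32 × 3900 + 0.39 × 10400 = 3828 + 1248 + 4056 = 9132
Door C = 0.38 × 9500 + 0.3 × 3500 + 0.32 × 2600 = 3610 + 1050 + 832 = 5492

Door A ($14,410)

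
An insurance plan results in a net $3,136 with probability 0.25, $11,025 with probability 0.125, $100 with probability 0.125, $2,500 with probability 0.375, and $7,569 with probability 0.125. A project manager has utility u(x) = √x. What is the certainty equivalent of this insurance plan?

$3,364

E[u] = 0.25·√3136 + 0.125·√11025 + 0.125·√100 + 0.375·√2500 + 0.125·√7569 = 0.25·56 + 0.125·105 + 0.125·10 + 0.375·50 + 0.125·87 = 58
CE = (58)² = 3364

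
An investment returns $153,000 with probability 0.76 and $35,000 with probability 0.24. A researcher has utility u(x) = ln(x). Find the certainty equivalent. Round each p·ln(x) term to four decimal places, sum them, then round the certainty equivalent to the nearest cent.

E[u] = 0.76·ln(153000) + 0.24·ln(35000) = 9.0730 + 2.5111 = 11.5841
CE = e^11.5841 ≈ 107376.86

$107,376.86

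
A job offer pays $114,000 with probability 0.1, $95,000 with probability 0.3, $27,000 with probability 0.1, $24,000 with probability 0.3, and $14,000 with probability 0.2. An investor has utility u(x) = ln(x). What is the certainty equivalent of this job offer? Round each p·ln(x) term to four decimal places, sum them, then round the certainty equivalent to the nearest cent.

$38,499.48

E[u] = 0.1·ln(114000) + 0.3·ln(95000) + 0.1·ln(27000) + 0.3·ln(24000) + 0.2·ln(14000) = 1.1644 + 3.4385 + 1.0204 + 3.0257 + 1.9094 = 10.5584
CE = e^10.5584 ≈ 38499.48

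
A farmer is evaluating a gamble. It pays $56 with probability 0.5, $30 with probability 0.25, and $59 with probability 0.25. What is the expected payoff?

$50.25

EV = 0.5 × 56 + 0.25 × 30 + 0.25 × 59 = 28 + 7.5 + 14.75 = 50.25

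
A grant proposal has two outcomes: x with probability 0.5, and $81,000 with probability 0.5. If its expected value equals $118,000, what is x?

0.5·x + 0.5·81000 = 118000
0.5·x = 118000 − 40500 = 77500
x = 77500 / 0.5 = 155000

x = $155,000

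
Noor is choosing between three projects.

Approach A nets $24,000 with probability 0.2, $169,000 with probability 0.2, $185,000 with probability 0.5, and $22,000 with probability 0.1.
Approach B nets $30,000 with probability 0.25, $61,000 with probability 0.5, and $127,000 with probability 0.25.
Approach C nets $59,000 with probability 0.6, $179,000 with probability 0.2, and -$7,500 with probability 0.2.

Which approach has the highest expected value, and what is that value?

Approach A = 0.2 × 24000 + 0.2 × 169000 + 0.5 × 185000 + 0.1 × 22000 = 4800 + 33800 + 92500 + 2200 = 133300
Approach B = 0.25 × 30000 + 0.5 × 61000 + 0.25 × 127000 = 7500 + 30500 + 31750 = 69750
Approach C = 0.6 × 59000 + 0.2 × 179000 + 0.2 × (-7500) = 35400 + 35800 − 1500 = 69700

Approach A ($133,300)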